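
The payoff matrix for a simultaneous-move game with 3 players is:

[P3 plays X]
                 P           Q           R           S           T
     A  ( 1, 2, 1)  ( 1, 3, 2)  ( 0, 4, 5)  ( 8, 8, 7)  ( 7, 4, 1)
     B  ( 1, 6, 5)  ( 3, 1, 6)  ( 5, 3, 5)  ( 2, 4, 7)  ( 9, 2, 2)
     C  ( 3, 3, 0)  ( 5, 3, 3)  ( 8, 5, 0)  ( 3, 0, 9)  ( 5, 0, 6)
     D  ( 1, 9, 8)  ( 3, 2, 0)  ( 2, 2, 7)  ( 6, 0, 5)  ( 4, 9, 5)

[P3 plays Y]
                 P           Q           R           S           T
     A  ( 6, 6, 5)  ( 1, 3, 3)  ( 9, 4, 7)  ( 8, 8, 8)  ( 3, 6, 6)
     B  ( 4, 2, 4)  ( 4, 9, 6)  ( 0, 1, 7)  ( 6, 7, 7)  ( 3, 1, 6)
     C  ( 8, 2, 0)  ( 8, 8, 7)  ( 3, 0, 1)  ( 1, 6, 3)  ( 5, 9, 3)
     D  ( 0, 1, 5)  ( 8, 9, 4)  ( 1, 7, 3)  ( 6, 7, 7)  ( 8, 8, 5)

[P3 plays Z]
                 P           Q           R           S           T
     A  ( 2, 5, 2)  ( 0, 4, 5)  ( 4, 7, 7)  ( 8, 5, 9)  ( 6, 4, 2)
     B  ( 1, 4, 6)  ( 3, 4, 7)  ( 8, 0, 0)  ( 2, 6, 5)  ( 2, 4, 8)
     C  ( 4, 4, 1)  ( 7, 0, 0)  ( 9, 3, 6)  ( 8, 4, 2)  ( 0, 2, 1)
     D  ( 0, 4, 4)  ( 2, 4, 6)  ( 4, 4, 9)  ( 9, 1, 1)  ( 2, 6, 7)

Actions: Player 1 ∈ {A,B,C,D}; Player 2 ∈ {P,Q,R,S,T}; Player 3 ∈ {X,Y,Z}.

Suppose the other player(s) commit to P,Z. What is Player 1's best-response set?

argmax u_1 = {C}

u_1(A vs P,Z) = 2
u_1(B vs P,Z) = 1
u_1(C vs P,Z) = 4
u_1(D vs P,Z) = 0
max payoff 4 at {C}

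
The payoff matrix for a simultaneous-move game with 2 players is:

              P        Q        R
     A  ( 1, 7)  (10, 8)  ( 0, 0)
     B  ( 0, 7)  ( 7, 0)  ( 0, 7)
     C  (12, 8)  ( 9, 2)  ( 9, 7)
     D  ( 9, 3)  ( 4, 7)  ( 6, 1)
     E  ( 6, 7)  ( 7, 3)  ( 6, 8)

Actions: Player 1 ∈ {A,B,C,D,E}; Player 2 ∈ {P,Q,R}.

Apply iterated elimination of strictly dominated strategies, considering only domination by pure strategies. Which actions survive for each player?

IESDS → P1:{A,C} P2:{P,Q}

P1 drop B (C beats it: P:12>0 Q:9>7 R:9>0)
P1 drop D (C beats it: P:12>9 Q:9>4 R:9>6)
P1 drop E (C beats it: P:12>6 Q:9>7 R:9>6)
P2 drop R (P beats it: A:7>0 C:8>7)
P1→{A,C} P2→{P,Q}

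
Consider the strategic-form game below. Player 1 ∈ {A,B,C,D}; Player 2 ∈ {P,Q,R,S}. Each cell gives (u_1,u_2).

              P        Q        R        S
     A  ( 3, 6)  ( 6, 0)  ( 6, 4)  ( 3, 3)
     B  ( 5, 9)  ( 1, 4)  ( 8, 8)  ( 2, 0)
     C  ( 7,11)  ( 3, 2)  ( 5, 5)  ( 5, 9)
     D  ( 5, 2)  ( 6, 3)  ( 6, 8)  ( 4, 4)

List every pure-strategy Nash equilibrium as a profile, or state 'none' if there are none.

PSNE = {(C,P)}

(A,P): not NE [P1→C gives 7>3]
(A,Q): not NE [P2→P gives 6>0]
(A,R): not NE [P1→B gives 8>6; P2→P gives 6>4]
(A,S): not NE [P1→C gives 5>3; P2→P gives 6>3]
(B,P): not NE [P1→C gives 7>5]
(B,Q): not NE [P1→D gives 6>1; P2→P gives 9>4]
(B,R): not NE [P2→P gives 9>8]
(B,S): not NE [P1→C gives 5>2; P2→P gives 9>0]
(C,P): NE
(C,Q): not NE [P1→D gives 6>3; P2→P gives 11>2]
(C,R): not NE [P1→B gives 8>5; P2→P gives 11>5]
(C,S): not NE [P2→P gives 11>9]
(D,P): not NE [P1→C gives 7>5; P2→R gives 8>2]
(D,Q): not NE [P2→R gives 8>3]
(D,R): not NE [P1→B gives 8>6]
(D,S): not NE [P1→C gives 5>4; P2→R gives 8>4]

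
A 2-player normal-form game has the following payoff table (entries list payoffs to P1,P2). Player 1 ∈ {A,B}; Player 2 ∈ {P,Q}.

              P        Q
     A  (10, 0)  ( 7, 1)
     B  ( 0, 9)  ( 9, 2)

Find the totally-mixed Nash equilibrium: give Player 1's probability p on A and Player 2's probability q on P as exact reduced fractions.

p=7/8, q=1/6

P1 indiff ⇒ q·10+(1-q)·7 = q·0+(1-q)·9 ⇒ q(10) = (1-q)(2) ⇒ q = 1/6
P2 indiff ⇒ p·0+(1-p)·9 = p·1+(1-p)·2 ⇒ p(-1) = (1-p)(-7) ⇒ p = 7/8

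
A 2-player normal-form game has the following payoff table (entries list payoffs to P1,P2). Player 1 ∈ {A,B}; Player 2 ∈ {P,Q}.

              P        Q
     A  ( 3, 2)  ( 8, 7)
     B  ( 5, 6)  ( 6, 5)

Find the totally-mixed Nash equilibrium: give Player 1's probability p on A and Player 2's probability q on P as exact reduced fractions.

P1 mixes 1/6 on A; P2 mixes 1/2 on P

P1 indiff ⇒ q·3+(1-q)·8 = q·5+(1-q)·6 ⇒ q(-2) = (1-q)(-2) ⇒ q = 1/2
P2 indiff ⇒ p·2+(1-p)·6 = p·7+(1-p)·5 ⇒ p(-5) = (1-p)(-1) ⇒ p = 1/6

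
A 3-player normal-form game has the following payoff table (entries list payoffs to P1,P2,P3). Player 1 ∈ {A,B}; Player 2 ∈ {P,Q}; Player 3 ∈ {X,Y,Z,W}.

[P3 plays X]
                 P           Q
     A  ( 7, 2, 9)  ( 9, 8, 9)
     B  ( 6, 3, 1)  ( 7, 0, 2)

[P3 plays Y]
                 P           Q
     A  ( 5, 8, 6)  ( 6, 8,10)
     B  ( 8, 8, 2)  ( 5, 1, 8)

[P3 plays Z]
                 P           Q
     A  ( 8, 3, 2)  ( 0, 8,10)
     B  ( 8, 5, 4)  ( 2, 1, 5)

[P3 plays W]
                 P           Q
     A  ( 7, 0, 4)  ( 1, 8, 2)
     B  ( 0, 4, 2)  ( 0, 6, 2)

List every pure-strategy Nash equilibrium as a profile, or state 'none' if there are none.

Nash profiles: (A,Q,Y), (B,P,Z)

(A,P,X): not NE [P2→Q gives 8>2]
(A,P,Y): not NE [P1→B gives 8>5; P3→X gives 9>6]
(A,P,Z): not NE [P2→Q gives 8>3; P3→X gives 9>2]
(A,P,W): not NE [P2→Q gives 8>0; P3→X gives 9>4]
(A,Q,X): not NE [P3→Z gives 10>9]
(A,Q,Y): NE
(A,Q,Z): not NE [P1→B gives 2>0]
(A,Q,W): not NE [P3→Z gives 10>2]
(B,P,X): not NE [P1→A gives 7>6; P3→Z gives 4>1]
(B,P,Y): not NE [P3→Z gives 4>2]
(B,P,Z): NE
(B,P,W): not NE [P1→A gives 7>0; P2→Q gives 6>4; P3→Z gives 4>2]
(B,Q,X): not NE [P1→A gives 9>7; P2→P gives 3>0; P3→Y gives 8>2]
(B,Q,Y): not NE [P1→A gives 6>5; P2→P gives 8>1]
(B,Q,Z): not NE [P2→P gives 5>1; P3→Y gives 8>5]
(B,Q,W): not NE [P1→A gives 1>0; P3→Y gives 8>2]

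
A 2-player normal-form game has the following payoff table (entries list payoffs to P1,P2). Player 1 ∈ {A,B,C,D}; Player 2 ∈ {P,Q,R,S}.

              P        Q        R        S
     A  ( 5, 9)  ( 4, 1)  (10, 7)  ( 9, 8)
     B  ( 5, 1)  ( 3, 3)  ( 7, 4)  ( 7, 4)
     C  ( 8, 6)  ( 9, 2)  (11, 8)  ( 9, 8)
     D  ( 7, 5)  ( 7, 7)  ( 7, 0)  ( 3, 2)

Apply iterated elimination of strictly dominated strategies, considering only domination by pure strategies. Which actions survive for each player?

P1 drop B (C beats it: P:8>5 Q:9>3 R:11>7 S:9>7)
P1 drop D (C beats it: P:8>7 Q:9>7 R:11>7 S:9>3)
P2 drop Q (P beats it: A:9>1 C:6>2)
P1→{A,C} P2→{P,R,S}

Remaining: P1:{A,C} P2:{P,R,S}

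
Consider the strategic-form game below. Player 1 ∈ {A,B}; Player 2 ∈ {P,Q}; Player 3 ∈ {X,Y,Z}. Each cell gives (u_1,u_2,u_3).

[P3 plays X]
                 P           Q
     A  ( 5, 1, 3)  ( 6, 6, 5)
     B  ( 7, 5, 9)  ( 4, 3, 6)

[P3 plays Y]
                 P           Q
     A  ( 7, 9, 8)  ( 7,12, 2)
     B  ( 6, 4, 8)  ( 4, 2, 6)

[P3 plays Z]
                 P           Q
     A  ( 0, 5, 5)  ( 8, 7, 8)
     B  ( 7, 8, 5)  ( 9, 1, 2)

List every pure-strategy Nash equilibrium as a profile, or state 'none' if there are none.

Nash profiles: (B,P,X)

(A,P,X): not NE [P1→B gives 7>5; P2→Q gives 6>1; P3→Y gives 8>3]
(A,P,Y): not NE [P2→Q gives 12>9]
(A,P,Z): not NE [P1→B gives 7>0; P2→Q gives 7>5; P3→Y gives 8>5]
(A,Q,X): not NE [P3→Z gives 8>5]
(A,Q,Y): not NE [P3→Z gives 8>2]
(A,Q,Z): not NE [P1→B gives 9>8]
(B,P,X): NE
(B,P,Y): not NE [P1→A gives 7>6; P3→X gives 9>8]
(B,P,Z): not NE [P3→X gives 9>5]
(B,Q,X): not NE [P1→A gives 6>4; P2→P gives 5>3]
(B,Q,Y): not NE [P1→A gives 7>4; P2→P gives 4>2]
(B,Q,Z): not NE [P2→P gives 8>1; P3→Y gives 6>2]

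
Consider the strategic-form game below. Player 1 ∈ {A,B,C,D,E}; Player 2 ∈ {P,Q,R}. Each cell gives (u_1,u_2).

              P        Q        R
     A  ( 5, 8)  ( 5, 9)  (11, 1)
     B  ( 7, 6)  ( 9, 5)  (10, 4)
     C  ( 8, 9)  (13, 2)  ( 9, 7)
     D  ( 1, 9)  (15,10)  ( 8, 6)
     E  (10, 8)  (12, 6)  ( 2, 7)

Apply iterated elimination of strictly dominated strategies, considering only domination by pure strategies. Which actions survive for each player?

Survivors P1:{C,D,E} P2:{P,Q}

P2 drop R (P beats it: A:8>1 B:6>4 C:9>7 D:9>6 E:8>7)
P1 drop A (B beats it: P:7>5 Q:9>5)
P1 drop B (C beats it: P:8>7 Q:13>9)
P1→{C,D,E} P2→{P,Q}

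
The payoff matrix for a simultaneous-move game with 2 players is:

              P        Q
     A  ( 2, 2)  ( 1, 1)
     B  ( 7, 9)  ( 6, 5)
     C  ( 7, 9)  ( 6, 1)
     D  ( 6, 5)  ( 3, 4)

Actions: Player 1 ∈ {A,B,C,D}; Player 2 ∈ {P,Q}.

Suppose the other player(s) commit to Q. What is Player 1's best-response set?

u_1(A vs Q) = 1
u_1(B vs Q) = 6
u_1(C vs Q) = 6
u_1(D vs Q) = 3
max payoff 6 at {B,C}

BR_1 = {B,C}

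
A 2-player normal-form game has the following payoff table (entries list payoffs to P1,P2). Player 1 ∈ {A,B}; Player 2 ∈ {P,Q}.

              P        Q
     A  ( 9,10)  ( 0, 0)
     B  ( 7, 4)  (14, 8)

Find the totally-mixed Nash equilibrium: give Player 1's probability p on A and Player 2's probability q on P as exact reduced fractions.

p=2/7, q=7/8

P1 indiff ⇒ q·9+(1-q)·0 = q·7+(1-q)·14 ⇒ q(2) = (1-q)(14) ⇒ q = 7/8
P2 indiff ⇒ p·10+(1-p)·4 = p·0+(1-p)·8 ⇒ p(10) = (1-p)(4) ⇒ p = 2/7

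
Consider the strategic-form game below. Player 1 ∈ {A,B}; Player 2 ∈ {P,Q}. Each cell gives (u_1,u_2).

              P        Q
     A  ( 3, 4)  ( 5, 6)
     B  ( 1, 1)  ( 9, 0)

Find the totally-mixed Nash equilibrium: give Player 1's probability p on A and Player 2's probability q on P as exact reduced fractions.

P1 mixes 1/3 on A; P2 mixes 2/3 on P

P1 indiff ⇒ q·3+(1-q)·5 = q·1+(1-q)·9 ⇒ q(2) = (1-q)(4) ⇒ q = 2/3
P2 indiff ⇒ p·4+(1-p)·1 = p·6+(1-p)·0 ⇒ p(-2) = (1-p)(-1) ⇒ p = 1/3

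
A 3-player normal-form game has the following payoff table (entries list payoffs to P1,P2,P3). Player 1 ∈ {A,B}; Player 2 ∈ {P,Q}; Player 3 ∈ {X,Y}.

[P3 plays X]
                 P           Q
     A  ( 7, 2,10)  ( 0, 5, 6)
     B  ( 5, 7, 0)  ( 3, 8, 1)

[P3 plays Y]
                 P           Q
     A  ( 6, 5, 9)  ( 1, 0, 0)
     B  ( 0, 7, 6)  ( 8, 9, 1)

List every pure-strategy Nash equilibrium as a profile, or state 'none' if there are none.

(A,P,X): not NE [P2→Q gives 5>2]
(A,P,Y): not NE [P3→X gives 10>9]
(A,Q,X): not NE [P1→B gives 3>0]
(A,Q,Y): not NE [P1→B gives 8>1; P2→P gives 5>0; P3→X gives 6>0]
(B,P,X): not NE [P1→A gives 7>5; P2→Q gives 8>7; P3→Y gives 6>0]
(B,P,Y): not NE [P1→A gives 6>0; P2→Q gives 9>7]
(B,Q,X): NE
(B,Q,Y): NE

NE set: (B,Q,X), (B,Q,Y)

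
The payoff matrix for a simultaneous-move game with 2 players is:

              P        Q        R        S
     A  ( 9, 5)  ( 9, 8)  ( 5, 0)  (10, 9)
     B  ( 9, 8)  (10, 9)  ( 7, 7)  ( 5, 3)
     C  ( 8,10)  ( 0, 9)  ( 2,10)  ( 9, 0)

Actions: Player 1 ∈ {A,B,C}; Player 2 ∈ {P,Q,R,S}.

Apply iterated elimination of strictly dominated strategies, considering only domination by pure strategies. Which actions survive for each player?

Remaining: P1:{A,B} P2:{Q,S}

P1 drop C (A beats it: P:9>8 Q:9>0 R:5>2 S:10>9)
P2 drop P (Q beats it: A:8>5 B:9>8)
P2 drop R (Q beats it: A:8>0 B:9>7)
P1→{A,B} P2→{Q,S}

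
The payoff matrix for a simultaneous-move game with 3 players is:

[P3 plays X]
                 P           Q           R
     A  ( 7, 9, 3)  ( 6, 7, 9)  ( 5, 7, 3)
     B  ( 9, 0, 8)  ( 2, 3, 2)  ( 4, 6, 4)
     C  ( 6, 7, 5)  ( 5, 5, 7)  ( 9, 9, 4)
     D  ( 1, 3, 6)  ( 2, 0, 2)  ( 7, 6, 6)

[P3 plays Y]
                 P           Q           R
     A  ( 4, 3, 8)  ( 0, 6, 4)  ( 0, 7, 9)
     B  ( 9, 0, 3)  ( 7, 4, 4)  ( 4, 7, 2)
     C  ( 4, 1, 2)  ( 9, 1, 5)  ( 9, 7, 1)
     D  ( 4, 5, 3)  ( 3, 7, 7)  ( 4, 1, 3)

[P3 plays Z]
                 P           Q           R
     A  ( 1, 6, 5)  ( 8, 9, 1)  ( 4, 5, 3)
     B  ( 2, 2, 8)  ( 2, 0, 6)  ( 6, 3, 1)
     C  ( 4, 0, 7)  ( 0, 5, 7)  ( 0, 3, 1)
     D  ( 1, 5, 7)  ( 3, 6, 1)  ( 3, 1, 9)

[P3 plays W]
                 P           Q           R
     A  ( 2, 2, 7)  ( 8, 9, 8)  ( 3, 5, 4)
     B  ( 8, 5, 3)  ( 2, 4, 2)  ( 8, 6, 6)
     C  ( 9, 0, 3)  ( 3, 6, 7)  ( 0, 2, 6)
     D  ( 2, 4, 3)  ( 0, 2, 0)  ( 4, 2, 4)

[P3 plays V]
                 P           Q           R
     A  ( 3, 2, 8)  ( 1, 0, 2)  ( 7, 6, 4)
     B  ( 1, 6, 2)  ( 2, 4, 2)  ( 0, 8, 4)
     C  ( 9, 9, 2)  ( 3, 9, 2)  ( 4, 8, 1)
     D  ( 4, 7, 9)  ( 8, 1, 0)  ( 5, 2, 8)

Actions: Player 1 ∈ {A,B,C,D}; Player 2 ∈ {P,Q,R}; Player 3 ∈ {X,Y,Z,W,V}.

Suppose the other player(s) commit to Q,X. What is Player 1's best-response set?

P1 best: {A}

u_1(A vs Q,X) = 6
u_1(B vs Q,X) = 2
u_1(C vs Q,X) = 5
u_1(D vs Q,X) = 2
max payoff 6 at {A}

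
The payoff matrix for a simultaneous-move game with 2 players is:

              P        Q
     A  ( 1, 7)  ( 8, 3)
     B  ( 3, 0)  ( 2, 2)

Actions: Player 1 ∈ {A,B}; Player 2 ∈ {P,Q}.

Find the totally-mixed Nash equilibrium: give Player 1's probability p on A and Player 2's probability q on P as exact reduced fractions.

p=1/3, q=3/4

P1 indiff ⇒ q·1+(1-q)·8 = q·3+(1-q)·2 ⇒ q(-2) = (1-q)(-6) ⇒ q = 3/4
P2 indiff ⇒ p·7+(1-p)·0 = p·3+(1-p)·2 ⇒ p(4) = (1-p)(2) ⇒ p = 1/3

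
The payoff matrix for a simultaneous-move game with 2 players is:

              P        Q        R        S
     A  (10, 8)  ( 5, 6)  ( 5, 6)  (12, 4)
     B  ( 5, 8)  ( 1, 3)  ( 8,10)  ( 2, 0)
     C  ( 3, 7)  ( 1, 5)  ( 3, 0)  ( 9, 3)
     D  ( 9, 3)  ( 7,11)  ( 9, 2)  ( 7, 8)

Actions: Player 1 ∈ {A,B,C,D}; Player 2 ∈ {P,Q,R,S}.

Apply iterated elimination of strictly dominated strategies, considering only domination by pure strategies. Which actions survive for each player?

Remaining: P1:{A,D} P2:{P,Q}

P1 drop B (D beats it: P:9>5 Q:7>1 R:9>8 S:7>2)
P1 drop C (A beats it: P:10>3 Q:5>1 R:5>3 S:12>9)
P2 drop R (P beats it: A:8>6 D:3>2)
P2 drop S (Q beats it: A:6>4 D:11>8)
P1→{A,D} P2→{P,Q}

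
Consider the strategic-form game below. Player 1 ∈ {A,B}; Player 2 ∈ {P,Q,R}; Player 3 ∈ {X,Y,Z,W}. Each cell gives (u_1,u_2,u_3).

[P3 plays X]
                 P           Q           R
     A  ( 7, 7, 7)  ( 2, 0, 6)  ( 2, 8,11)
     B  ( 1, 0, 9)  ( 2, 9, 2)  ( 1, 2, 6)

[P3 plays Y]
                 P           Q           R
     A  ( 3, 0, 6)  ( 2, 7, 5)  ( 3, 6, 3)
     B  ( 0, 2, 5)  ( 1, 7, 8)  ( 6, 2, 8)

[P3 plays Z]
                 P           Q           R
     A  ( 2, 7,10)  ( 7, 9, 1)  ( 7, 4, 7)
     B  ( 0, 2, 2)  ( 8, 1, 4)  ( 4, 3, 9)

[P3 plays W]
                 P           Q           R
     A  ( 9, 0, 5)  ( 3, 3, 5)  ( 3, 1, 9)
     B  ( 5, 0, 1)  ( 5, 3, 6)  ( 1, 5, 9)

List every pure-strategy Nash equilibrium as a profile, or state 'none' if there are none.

(A,P,X): not NE [P2→R gives 8>7; P3→Z gives 10>7]
(A,P,Y): not NE [P2→Q gives 7>0; P3→Z gives 10>6]
(A,P,Z): not NE [P2→Q gives 9>7]
(A,P,W): not NE [P2→Q gives 3>0; P3→Z gives 10>5]
(A,Q,X): not NE [P2→R gives 8>0]
(A,Q,Y): not NE [P3→X gives 6>5]
(A,Q,Z): not NE [P1→B gives 8>7; P3→X gives 6>1]
(A,Q,W): not NE [P1→B gives 5>3; P3→X gives 6>5]
(A,R,X): NE
(A,R,Y): not NE [P1→B gives 6>3; P2→Q gives 7>6; P3→X gives 11>3]
(A,R,Z): not NE [P2→Q gives 9>4; P3→X gives 11>7]
(A,R,W): not NE [P2→Q gives 3>1; P3→X gives 11>9]
(B,P,X): not NE [P1→A gives 7>1; P2→Q gives 9>0]
(B,P,Y): not NE [P1→A gives 3>0; P2→Q gives 7>2; P3→X gives 9>5]
(B,P,Z): not NE [P1→A gives 2>0; P2→R gives 3>2; P3→X gives 9>2]
(B,P,W): not NE [P1→A gives 9>5; P2→R gives 5>0; P3→X gives 9>1]
(B,Q,X): not NE [P3→Y gives 8>2]
(B,Q,Y): not NE [P1→A gives 2>1]
(B,Q,Z): not NE [P2→R gives 3>1; P3→Y gives 8>4]
(B,Q,W): not NE [P2→R gives 5>3; P3→Y gives 8>6]
(B,R,X): not NE [P1→A gives 2>1; P2→Q gives 9>2; P3→W gives 9>6]
(B,R,Y): not NE [P2→Q gives 7>2; P3→W gives 9>8]
(B,R,Z): not NE [P1→A gives 7>4]
(B,R,W): not NE [P1→A gives 3>1]

Nash profiles: (A,R,X)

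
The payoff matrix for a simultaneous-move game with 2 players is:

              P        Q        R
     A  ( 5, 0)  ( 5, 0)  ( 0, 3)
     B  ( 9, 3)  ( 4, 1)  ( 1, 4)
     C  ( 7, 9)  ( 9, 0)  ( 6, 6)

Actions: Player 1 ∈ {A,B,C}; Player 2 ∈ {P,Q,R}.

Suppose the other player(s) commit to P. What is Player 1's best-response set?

u_1(A vs P) = 5
u_1(B vs P) = 9
u_1(C vs P) = 7
max payoff 9 at {B}

argmax u_1 = {B}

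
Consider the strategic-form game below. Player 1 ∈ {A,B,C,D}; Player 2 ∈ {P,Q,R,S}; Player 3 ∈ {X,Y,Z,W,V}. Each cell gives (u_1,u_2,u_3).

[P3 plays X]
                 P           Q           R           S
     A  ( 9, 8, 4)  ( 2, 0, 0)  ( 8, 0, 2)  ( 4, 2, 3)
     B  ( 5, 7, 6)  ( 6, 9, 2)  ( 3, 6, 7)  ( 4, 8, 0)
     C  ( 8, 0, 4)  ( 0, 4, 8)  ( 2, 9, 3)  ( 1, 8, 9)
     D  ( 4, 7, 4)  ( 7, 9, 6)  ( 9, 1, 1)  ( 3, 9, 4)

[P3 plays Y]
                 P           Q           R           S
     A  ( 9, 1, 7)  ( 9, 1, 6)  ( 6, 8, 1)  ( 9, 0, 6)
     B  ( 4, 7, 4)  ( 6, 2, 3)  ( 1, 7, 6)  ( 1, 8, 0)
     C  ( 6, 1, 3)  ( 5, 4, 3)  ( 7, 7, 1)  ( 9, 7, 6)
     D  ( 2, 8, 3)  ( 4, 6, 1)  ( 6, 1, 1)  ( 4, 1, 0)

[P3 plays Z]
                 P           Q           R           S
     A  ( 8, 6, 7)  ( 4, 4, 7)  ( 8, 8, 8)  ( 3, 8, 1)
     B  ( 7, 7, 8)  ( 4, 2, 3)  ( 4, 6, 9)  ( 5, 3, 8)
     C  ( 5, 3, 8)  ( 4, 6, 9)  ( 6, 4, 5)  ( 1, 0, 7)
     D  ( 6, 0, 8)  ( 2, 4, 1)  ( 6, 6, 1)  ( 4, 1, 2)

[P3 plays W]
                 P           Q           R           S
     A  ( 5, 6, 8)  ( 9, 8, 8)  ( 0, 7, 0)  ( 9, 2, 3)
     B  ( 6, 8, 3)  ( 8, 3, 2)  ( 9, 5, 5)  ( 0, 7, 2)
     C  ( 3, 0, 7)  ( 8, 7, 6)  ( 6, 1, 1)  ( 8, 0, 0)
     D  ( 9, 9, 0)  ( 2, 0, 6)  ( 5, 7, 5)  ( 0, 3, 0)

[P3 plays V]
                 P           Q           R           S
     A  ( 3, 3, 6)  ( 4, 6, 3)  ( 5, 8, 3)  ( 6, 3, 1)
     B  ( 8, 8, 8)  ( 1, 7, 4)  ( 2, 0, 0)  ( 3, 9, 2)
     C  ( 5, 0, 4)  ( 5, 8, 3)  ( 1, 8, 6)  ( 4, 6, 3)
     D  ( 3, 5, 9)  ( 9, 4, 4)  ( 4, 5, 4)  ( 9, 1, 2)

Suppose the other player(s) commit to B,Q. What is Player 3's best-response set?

BR_3 = {V}

u_3(X vs B,Q) = 2
u_3(Y vs B,Q) = 3
u_3(Z vs B,Q) = 3
u_3(W vs B,Q) = 2
u_3(V vs B,Q) = 4
max payoff 4 at {V}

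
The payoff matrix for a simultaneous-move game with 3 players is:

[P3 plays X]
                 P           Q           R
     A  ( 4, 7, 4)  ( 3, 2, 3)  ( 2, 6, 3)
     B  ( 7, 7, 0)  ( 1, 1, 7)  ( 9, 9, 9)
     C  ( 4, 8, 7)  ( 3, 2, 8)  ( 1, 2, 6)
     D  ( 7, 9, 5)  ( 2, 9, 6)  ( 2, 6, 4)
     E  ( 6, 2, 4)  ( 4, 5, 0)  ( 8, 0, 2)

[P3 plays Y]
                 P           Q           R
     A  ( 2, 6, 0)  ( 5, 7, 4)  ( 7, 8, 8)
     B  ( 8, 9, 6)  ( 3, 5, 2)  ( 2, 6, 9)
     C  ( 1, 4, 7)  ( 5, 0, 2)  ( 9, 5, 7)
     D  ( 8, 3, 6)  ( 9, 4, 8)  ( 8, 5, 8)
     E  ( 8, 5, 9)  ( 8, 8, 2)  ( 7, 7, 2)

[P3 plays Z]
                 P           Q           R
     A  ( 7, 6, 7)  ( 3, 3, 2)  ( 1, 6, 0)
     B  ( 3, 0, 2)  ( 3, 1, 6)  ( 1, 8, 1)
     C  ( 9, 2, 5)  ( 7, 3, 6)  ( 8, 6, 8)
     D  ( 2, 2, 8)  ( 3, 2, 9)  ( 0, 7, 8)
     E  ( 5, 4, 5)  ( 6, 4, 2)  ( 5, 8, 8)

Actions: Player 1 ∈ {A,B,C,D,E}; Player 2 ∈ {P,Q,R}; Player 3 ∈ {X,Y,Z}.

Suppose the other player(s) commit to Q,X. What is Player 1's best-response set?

u_1(A vs Q,X) = 3
u_1(B vs Q,X) = 1
u_1(C vs Q,X) = 3
u_1(D vs Q,X) = 2
u_1(E vs Q,X) = 4
max payoff 4 at {E}

BR_1 = {E}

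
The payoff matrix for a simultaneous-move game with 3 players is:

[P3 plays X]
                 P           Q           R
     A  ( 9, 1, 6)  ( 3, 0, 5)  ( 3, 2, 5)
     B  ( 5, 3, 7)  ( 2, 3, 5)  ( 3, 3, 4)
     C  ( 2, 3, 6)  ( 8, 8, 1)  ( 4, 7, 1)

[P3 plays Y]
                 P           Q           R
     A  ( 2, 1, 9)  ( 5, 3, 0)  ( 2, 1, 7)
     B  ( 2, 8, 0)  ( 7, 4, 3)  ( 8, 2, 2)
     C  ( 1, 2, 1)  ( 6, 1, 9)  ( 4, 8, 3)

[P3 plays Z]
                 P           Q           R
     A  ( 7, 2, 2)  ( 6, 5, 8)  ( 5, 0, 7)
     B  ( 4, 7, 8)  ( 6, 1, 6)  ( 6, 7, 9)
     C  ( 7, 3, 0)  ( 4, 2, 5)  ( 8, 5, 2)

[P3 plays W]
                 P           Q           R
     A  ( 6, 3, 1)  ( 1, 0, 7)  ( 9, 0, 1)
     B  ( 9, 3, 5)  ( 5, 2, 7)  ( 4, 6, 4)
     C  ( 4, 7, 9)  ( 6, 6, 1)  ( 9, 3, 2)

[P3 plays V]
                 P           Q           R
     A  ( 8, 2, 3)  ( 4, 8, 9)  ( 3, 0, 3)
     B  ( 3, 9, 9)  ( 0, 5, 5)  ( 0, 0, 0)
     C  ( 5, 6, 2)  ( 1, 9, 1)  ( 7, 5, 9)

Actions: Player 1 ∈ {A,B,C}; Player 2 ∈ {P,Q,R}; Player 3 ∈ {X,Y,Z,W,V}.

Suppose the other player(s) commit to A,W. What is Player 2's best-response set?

argmax u_2 = {P}

u_2(P vs A,W) = 3
u_2(Q vs A,W) = 0
u_2(R vs A,W) = 0
max payoff 3 at {P}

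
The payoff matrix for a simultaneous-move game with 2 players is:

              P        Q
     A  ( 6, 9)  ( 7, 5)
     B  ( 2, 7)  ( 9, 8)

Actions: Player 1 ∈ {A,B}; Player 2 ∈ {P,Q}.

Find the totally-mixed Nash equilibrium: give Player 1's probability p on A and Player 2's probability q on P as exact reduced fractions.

P1 indiff ⇒ q·6+(1-q)·7 = q·2+(1-q)·9 ⇒ q(4) = (1-q)(2) ⇒ q = 1/3
P2 indiff ⇒ p·9+(1-p)·7 = p·5+(1-p)·8 ⇒ p(4) = (1-p)(1) ⇒ p = 1/5

p=1/5, q=1/3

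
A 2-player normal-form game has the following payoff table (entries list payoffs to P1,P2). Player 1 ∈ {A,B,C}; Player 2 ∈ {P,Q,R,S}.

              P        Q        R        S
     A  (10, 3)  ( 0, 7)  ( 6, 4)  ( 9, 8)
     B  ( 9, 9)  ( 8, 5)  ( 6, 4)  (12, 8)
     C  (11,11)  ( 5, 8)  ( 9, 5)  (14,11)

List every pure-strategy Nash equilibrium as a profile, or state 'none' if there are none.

NE set: (C,P), (C,S)

(A,P): not NE [P1→C gives 11>10; P2→S gives 8>3]
(A,Q): not NE [P1→B gives 8>0; P2→S gives 8>7]
(A,R): not NE [P1→C gives 9>6; P2→S gives 8>4]
(A,S): not NE [P1→C gives 14>9]
(B,P): not NE [P1→C gives 11>9]
(B,Q): not NE [P2→P gives 9>5]
(B,R): not NE [P1→C gives 9>6; P2→P gives 9>4]
(B,S): not NE [P1→C gives 14>12; P2→P gives 9>8]
(C,P): NE
(C,Q): not NE [P1→B gives 8>5; P2→S gives 11>8]
(C,R): not NE [P2→S gives 11>5]
(C,S): NE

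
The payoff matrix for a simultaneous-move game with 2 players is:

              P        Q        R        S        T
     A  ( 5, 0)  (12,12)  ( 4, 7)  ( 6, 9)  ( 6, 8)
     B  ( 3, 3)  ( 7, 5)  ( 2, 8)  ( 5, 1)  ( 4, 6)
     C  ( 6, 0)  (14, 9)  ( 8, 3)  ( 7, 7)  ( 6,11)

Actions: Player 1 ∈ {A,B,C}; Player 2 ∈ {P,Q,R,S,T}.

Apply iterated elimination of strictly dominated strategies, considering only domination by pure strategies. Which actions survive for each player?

P1 drop B (A beats it: P:5>3 Q:12>7 R:4>2 S:6>5 T:6>4)
P2 drop P (Q beats it: A:12>0 C:9>0)
P2 drop R (Q beats it: A:12>7 C:9>3)
P2 drop S (Q beats it: A:12>9 C:9>7)
P1→{A,C} P2→{Q,T}

Survivors P1:{A,C} P2:{Q,T}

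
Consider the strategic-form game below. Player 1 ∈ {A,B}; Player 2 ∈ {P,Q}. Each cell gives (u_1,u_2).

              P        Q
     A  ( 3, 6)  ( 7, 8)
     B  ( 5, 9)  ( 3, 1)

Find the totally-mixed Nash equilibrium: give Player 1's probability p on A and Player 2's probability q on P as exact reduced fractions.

P1 indiff ⇒ q·3+(1-q)·7 = q·5+(1-q)·3 ⇒ q(-2) = (1-q)(-4) ⇒ q = 2/3
P2 indiff ⇒ p·6+(1-p)·9 = p·8+(1-p)·1 ⇒ p(-2) = (1-p)(-8) ⇒ p = 4/5

(p,q) = (4/5, 2/3)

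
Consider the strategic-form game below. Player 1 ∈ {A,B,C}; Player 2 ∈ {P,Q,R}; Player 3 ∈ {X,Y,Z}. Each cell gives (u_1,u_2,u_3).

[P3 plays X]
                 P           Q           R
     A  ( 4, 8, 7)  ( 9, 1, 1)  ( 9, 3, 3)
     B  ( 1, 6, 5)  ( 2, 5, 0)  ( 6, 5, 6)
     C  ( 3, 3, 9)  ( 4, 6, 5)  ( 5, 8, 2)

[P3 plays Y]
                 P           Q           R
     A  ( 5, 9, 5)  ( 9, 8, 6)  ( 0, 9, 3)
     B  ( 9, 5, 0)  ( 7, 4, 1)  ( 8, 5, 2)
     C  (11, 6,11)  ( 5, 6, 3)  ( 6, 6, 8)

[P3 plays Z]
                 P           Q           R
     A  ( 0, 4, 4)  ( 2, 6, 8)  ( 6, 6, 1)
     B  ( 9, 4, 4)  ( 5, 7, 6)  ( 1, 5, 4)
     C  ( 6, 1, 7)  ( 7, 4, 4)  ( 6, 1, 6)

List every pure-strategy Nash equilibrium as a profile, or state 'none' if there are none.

NE set: (A,P,X), (C,P,Y)

(A,P,X): NE
(A,P,Y): not NE [P1→C gives 11>5; P3→X gives 7>5]
(A,P,Z): not NE [P1→B gives 9>0; P2→R gives 6>4; P3→X gives 7>4]
(A,Q,X): not NE [P2→P gives 8>1; P3→Z gives 8>1]
(A,Q,Y): not NE [P2→R gives 9>8; P3→Z gives 8>6]
(A,Q,Z): not NE [P1→C gives 7>2]
(A,R,X): not NE [P2→P gives 8>3]
(A,R,Y): not NE [P1→B gives 8>0]
(A,R,Z): not NE [P3→Y gives 3>1]
(B,P,X): not NE [P1→A gives 4>1]
(B,P,Y): not NE [P1→C gives 11>9; P3→X gives 5>0]
(B,P,Z): not NE [P2→Q gives 7>4; P3→X gives 5>4]
(B,Q,X): not NE [P1→A gives 9>2; P2→P gives 6>5; P3→Z gives 6>0]
(B,Q,Y): not NE [P1→A gives 9>7; P2→R gives 5>4; P3→Z gives 6>1]
(B,Q,Z): not NE [P1→C gives 7>5]
(B,R,X): not NE [P1→A gives 9>6; P2→P gives 6>5]
(B,R,Y): not NE [P3→X gives 6>2]
(B,R,Z): not NE [P1→C gives 6>1; P2→Q gives 7>5; P3→X gives 6>4]
(C,P,X): not NE [P1→A gives 4>3; P2→R gives 8>3; P3→Y gives 11>9]
(C,P,Y): NE
(C,P,Z): not NE [P1→B gives 9>6; P2→Q gives 4>1; P3→Y gives 11>7]
(C,Q,X): not NE [P1→A gives 9>4; P2→R gives 8>6]
(C,Q,Y): not NE [P1→A gives 9>5; P3→X gives 5>3]
(C,Q,Z): not NE [P3→X gives 5>4]
(C,R,X): not NE [P1→A gives 9>5; P3→Y gives 8>2]
(C,R,Y): not NE [P1→B gives 8>6]
(C,R,Z): not NE [P2→Q gives 4>1; P3→Y gives 8>6]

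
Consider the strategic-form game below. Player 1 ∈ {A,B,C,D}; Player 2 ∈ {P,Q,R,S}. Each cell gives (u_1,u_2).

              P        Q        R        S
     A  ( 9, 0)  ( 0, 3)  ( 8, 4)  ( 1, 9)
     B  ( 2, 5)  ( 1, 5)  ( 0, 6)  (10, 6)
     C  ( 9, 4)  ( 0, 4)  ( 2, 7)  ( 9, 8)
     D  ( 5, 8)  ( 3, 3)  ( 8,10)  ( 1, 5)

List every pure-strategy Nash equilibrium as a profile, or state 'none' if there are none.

Nash profiles: (B,S), (D,R)

(A,P): not NE [P2→S gives 9>0]
(A,Q): not NE [P1→D gives 3>0; P2→S gives 9>3]
(A,R): not NE [P2→S gives 9>4]
(A,S): not NE [P1→B gives 10>1]
(B,P): not NE [P1→C gives 9>2; P2→S gives 6>5]
(B,Q): not NE [P1→D gives 3>1; P2→S gives 6>5]
(B,R): not NE [P1→D gives 8>0]
(B,S): NE
(C,P): not NE [P2→S gives 8>4]
(C,Q): not NE [P1→D gives 3>0; P2→S gives 8>4]
(C,R): not NE [P1→D gives 8>2; P2→S gives 8>7]
(C,S): not NE [P1→B gives 10>9]
(D,P): not NE [P1→C gives 9>5; P2→R gives 10>8]
(D,Q): not NE [P2→R gives 10>3]
(D,R): NE
(D,S): not NE [P1→B gives 10>1; P2→R gives 10>5]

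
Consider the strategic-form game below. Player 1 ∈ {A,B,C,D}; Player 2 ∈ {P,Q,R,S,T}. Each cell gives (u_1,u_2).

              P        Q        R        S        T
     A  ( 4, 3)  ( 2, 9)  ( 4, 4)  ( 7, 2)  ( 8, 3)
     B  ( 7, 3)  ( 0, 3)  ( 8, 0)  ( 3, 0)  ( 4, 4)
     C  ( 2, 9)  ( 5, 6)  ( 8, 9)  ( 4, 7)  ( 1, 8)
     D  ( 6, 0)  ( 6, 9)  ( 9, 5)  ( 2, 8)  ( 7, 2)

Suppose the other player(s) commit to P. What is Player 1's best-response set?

u_1(A vs P) = 4
u_1(B vs P) = 7
u_1(C vs P) = 2
u_1(D vs P) = 6
max payoff 7 at {B}

BR_1 = {B}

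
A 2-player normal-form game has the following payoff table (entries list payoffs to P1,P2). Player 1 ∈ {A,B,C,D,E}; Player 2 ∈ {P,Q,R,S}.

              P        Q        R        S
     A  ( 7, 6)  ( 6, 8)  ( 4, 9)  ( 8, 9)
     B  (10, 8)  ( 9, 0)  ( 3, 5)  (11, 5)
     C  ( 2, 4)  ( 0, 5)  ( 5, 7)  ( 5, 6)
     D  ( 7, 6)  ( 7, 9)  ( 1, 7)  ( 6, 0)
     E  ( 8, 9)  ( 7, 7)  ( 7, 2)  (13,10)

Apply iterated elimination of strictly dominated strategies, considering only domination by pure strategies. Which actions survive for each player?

Survivors P1:{B,E} P2:{P,S}

P1 drop A (E beats it: P:8>7 Q:7>6 R:7>4 S:13>8)
P1 drop C (E beats it: P:8>2 Q:7>0 R:7>5 S:13>5)
P1 drop D (B beats it: P:10>7 Q:9>7 R:3>1 S:11>6)
P2 drop Q (P beats it: B:8>0 E:9>7)
P2 drop R (P beats it: B:8>5 E:9>2)
P1→{B,E} P2→{P,S}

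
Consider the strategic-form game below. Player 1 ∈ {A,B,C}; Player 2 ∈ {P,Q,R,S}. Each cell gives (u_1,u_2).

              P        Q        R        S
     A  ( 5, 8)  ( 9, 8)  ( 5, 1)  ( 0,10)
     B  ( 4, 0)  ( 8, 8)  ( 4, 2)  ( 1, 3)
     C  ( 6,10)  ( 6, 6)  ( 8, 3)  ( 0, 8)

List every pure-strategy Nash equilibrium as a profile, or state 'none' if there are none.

(A,P): not NE [P1→C gives 6>5; P2→S gives 10>8]
(A,Q): not NE [P2→S gives 10>8]
(A,R): not NE [P1→C gives 8>5; P2→S gives 10>1]
(A,S): not NE [P1→B gives 1>0]
(B,P): not NE [P1→C gives 6>4; P2→Q gives 8>0]
(B,Q): not NE [P1→A gives 9>8]
(B,R): not NE [P1→C gives 8>4; P2→Q gives 8>2]
(B,S): not NE [P2→Q gives 8>3]
(C,P): NE
(C,Q): not NE [P1→A gives 9>6; P2→P gives 10>6]
(C,R): not NE [P2→P gives 10>3]
(C,S): not NE [P1→B gives 1>0; P2→P gives 10>8]

PSNE = {(C,P)}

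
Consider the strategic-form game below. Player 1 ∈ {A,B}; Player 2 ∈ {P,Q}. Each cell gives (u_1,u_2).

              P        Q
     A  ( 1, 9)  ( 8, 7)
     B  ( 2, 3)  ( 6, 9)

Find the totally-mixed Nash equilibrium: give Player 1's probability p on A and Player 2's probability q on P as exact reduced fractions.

P1 indiff ⇒ q·1+(1-q)·8 = q·2+(1-q)·6 ⇒ q(-1) = (1-q)(-2) ⇒ q = 2/3
P2 indiff ⇒ p·9+(1-p)·3 = p·7+(1-p)·9 ⇒ p(2) = (1-p)(6) ⇒ p = 3/4

p=3/4, q=2/3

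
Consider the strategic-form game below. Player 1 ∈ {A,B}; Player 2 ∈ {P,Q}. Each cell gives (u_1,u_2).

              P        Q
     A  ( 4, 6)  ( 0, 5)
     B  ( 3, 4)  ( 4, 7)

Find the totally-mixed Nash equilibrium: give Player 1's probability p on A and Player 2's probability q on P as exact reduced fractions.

(p,q) = (3/4, 4/5)

P1 indiff ⇒ q·4+(1-q)·0 = q·3+(1-q)·4 ⇒ q(1) = (1-q)(4) ⇒ q = 4/5
P2 indiff ⇒ p·6+(1-p)·4 = p·5+(1-p)·7 ⇒ p(1) = (1-p)(3) ⇒ p = 3/4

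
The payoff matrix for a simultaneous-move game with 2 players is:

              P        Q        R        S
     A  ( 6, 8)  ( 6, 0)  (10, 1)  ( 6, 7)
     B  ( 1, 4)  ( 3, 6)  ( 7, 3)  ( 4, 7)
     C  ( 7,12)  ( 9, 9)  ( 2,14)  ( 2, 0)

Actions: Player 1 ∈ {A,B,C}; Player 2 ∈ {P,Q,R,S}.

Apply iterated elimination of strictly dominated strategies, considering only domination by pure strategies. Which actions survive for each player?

IESDS → P1:{A,C} P2:{P,R}

P1 drop B (A beats it: P:6>1 Q:6>3 R:10>7 S:6>4)
P2 drop Q (P beats it: A:8>0 C:12>9)
P2 drop S (P beats it: A:8>7 C:12>0)
P1→{A,C} P2→{P,R}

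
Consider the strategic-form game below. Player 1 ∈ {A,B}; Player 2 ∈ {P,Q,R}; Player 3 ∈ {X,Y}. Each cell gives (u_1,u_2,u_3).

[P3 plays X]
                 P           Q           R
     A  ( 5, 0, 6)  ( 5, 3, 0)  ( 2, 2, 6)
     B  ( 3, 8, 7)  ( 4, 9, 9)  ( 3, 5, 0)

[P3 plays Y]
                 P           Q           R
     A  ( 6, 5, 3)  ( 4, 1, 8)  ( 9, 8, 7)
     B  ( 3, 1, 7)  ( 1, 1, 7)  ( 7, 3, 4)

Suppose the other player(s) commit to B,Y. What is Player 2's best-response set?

P2 best: {R}

u_2(P vs B,Y) = 1
u_2(Q vs B,Y) = 1
u_2(R vs B,Y) = 3
max payoff 3 at {R}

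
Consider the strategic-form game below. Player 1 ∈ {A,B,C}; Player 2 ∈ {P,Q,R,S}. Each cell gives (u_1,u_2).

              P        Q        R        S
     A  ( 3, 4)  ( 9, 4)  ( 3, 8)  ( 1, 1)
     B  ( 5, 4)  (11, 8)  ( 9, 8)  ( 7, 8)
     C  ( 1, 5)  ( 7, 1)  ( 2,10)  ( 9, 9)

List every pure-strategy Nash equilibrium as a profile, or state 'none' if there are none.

(A,P): not NE [P1→B gives 5>3; P2→R gives 8>4]
(A,Q): not NE [P1→B gives 11>9; P2→R gives 8>4]
(A,R): not NE [P1→B gives 9>3]
(A,S): not NE [P1→C gives 9>1; P2→R gives 8>1]
(B,P): not NE [P2→S gives 8>4]
(B,Q): NE
(B,R): NE
(B,S): not NE [P1→C gives 9>7]
(C,P): not NE [P1→B gives 5>1; P2→R gives 10>5]
(C,Q): not NE [P1→B gives 11>7; P2→R gives 10>1]
(C,R): not NE [P1→B gives 9>2]
(C,S): not NE [P2→R gives 10>9]

Nash profiles: (B,Q), (B,R)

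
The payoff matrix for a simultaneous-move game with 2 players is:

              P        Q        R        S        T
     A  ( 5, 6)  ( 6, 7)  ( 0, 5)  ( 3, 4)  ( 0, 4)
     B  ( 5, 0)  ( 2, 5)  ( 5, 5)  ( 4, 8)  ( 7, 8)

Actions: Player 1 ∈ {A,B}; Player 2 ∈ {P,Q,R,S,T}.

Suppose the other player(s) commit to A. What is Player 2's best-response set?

u_2(P vs A) = 6
u_2(Q vs A) = 7
u_2(R vs A) = 5
u_2(S vs A) = 4
u_2(T vs A) = 4
max payoff 7 at {Q}

argmax u_2 = {Q}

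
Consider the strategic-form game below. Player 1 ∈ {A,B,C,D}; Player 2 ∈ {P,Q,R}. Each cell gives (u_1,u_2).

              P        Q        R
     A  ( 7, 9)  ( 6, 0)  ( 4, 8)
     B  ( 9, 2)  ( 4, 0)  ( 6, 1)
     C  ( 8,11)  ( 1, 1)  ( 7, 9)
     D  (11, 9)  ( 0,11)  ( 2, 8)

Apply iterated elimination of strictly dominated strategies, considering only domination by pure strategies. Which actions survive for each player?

Survivors P1:{A,B,D} P2:{P,Q}

P2 drop R (P beats it: A:9>8 B:2>1 C:11>9 D:9>8)
P1 drop C (B beats it: P:9>8 Q:4>1)
P1→{A,B,D} P2→{P,Q}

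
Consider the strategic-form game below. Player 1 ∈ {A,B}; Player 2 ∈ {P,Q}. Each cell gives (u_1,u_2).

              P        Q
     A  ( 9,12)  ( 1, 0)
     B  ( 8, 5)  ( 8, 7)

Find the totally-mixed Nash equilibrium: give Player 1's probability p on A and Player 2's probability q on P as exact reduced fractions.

P1 mixes 1/7 on A; P2 mixes 7/8 on P

P1 indiff ⇒ q·9+(1-q)·1 = q·8+(1-q)·8 ⇒ q(1) = (1-q)(7) ⇒ q = 7/8
P2 indiff ⇒ p·12+(1-p)·5 = p·0+(1-p)·7 ⇒ p(12) = (1-p)(2) ⇒ p = 1/7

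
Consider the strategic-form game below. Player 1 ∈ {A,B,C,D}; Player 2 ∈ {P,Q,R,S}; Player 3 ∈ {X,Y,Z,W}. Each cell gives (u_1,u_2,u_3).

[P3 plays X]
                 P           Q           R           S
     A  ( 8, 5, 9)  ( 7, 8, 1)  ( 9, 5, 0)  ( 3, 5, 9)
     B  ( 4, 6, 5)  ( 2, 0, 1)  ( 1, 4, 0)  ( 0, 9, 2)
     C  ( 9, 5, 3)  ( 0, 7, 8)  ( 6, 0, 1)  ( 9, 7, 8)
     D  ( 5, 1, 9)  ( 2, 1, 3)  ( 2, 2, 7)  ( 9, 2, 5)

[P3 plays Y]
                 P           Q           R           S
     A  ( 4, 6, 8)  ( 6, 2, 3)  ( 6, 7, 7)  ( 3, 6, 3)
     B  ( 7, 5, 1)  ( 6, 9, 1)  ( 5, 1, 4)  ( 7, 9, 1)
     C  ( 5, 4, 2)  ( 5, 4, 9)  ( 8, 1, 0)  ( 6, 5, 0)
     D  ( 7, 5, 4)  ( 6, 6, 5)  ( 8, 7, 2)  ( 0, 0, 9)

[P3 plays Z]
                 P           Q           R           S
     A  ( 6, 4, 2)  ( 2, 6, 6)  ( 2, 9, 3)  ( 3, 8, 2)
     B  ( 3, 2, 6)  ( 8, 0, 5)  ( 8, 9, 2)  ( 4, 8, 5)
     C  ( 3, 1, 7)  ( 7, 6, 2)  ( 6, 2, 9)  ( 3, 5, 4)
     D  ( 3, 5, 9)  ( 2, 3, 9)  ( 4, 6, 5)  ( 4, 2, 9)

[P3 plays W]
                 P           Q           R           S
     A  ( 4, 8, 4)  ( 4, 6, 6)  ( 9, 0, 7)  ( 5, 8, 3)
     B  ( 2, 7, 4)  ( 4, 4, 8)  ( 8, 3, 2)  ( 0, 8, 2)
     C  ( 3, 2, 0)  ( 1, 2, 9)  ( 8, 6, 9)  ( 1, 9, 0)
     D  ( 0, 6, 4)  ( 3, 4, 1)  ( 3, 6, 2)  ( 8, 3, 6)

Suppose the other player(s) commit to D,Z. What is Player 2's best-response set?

P2 best: {R}

u_2(P vs D,Z) = 5
u_2(Q vs D,Z) = 3
u_2(R vs D,Z) = 6
u_2(S vs D,Z) = 2
max payoff 6 at {R}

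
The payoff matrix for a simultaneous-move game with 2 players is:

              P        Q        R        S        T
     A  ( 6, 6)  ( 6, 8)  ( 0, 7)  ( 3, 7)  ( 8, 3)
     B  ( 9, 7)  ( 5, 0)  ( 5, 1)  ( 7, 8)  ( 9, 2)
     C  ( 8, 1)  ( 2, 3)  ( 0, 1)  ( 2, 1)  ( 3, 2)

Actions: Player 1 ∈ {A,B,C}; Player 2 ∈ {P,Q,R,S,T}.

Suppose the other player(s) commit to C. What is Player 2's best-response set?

argmax u_2 = {Q}

u_2(P vs C) = 1
u_2(Q vs C) = 3
u_2(R vs C) = 1
u_2(S vs C) = 1
u_2(T vs C) = 2
max payoff 3 at {Q}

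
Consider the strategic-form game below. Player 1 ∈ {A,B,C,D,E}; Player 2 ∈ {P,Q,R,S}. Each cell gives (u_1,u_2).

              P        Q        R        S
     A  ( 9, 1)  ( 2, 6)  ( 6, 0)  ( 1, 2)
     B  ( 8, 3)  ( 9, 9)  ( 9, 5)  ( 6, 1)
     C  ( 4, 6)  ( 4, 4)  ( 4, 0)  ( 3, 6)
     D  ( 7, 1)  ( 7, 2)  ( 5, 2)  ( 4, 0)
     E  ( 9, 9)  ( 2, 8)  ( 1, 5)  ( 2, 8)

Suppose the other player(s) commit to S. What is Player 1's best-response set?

BR_1 = {B}

u_1(A vs S) = 1
u_1(B vs S) = 6
u_1(C vs S) = 3
u_1(D vs S) = 4
u_1(E vs S) = 2
max payoff 6 at {B}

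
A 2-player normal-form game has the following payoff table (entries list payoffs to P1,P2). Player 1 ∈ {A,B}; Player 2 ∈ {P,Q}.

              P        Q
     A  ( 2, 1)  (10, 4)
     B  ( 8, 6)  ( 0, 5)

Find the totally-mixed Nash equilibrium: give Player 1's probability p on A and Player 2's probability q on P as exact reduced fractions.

P1 indiff ⇒ q·2+(1-q)·10 = q·8+(1-q)·0 ⇒ q(-6) = (1-q)(-10) ⇒ q = 5/8
P2 indiff ⇒ p·1+(1-p)·6 = p·4+(1-p)·5 ⇒ p(-3) = (1-p)(-1) ⇒ p = 1/4

(p,q) = (1/4, 5/8)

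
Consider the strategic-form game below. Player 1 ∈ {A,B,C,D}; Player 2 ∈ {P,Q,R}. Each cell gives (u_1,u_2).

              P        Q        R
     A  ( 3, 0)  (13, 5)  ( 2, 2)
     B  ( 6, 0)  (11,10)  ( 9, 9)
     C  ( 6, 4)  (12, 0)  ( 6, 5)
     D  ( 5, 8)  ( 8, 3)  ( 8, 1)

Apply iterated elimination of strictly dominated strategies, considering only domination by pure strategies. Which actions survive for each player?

Survivors P1:{A,B,C} P2:{Q,R}

P1 drop D (B beats it: P:6>5 Q:11>8 R:9>8)
P2 drop P (R beats it: A:2>0 B:9>0 C:5>4)
P1→{A,B,C} P2→{Q,R}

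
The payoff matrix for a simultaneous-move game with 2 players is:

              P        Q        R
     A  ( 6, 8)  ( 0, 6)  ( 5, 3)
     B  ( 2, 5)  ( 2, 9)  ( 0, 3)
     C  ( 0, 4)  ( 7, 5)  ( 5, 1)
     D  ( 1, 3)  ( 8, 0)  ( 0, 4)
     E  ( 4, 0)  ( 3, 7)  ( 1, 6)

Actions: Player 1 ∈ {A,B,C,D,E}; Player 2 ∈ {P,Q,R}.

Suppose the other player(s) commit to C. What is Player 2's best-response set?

argmax u_2 = {Q}

u_2(P vs C) = 4
u_2(Q vs C) = 5
u_2(R vs C) = 1
max payoff 5 at {Q}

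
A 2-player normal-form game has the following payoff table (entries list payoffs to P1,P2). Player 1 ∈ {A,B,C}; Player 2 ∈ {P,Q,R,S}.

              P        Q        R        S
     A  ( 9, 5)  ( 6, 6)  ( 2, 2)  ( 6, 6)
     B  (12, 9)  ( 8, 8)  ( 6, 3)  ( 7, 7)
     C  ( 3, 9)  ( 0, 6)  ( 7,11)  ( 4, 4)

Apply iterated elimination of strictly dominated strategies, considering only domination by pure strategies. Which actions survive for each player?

P1 drop A (B beats it: P:12>9 Q:8>6 R:6>2 S:7>6)
P2 drop Q (P beats it: B:9>8 C:9>6)
P2 drop S (P beats it: B:9>7 C:9>4)
P1→{B,C} P2→{P,R}

IESDS → P1:{B,C} P2:{P,R}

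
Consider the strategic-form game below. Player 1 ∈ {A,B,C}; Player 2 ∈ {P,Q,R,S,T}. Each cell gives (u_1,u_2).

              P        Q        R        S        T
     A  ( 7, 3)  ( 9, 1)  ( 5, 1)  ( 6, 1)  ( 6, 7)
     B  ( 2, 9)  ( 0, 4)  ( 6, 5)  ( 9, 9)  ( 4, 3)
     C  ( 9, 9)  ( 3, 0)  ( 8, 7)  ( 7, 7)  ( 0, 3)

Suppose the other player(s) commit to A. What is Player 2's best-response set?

u_2(P vs A) = 3
u_2(Q vs A) = 1
u_2(R vs A) = 1
u_2(S vs A) = 1
u_2(T vs A) = 7
max payoff 7 at {T}

P2 best: {T}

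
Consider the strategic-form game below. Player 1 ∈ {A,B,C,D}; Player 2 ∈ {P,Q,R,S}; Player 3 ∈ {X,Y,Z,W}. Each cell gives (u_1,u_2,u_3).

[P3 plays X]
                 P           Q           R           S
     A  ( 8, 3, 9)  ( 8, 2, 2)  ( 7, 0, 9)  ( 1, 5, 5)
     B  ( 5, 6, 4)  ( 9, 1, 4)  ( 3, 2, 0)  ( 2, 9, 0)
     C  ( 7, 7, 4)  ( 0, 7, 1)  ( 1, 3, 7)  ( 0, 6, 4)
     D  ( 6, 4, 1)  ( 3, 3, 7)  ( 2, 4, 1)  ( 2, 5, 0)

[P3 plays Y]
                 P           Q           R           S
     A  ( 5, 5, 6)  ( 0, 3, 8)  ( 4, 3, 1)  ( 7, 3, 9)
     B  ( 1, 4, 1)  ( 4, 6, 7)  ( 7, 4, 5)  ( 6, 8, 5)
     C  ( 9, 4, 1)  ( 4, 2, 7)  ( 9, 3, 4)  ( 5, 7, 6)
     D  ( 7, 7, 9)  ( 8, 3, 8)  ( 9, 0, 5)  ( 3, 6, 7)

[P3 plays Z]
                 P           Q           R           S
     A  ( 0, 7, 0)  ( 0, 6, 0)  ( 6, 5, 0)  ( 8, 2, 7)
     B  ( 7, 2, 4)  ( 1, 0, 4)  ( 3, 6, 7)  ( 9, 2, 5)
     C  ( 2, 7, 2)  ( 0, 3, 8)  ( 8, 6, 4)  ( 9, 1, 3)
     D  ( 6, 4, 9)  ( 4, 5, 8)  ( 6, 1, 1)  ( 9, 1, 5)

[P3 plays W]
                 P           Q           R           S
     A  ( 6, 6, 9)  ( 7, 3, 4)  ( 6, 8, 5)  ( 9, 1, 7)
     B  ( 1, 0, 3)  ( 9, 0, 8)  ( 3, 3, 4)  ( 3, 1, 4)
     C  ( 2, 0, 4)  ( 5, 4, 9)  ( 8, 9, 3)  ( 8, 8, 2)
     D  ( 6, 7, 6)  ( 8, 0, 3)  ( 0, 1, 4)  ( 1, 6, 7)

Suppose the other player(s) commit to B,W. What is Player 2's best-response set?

u_2(P vs B,W) = 0
u_2(Q vs B,W) = 0
u_2(R vs B,W) = 3
u_2(S vs B,W) = 1
max payoff 3 at {R}

P2 best: {R}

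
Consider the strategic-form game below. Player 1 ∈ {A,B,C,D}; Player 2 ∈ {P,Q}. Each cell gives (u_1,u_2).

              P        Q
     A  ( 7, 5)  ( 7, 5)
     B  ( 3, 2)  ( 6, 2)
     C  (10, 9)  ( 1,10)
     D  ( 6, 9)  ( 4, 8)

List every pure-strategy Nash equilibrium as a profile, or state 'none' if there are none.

(A,P): not NE [P1→C gives 10>7]
(A,Q): NE
(B,P): not NE [P1→C gives 10>3]
(B,Q): not NE [P1→A gives 7>6]
(C,P): not NE [P2→Q gives 10>9]
(C,Q): not NE [P1→A gives 7>1]
(D,P): not NE [P1→C gives 10>6]
(D,Q): not NE [P1→A gives 7>4; P2→P gives 9>8]

NE set: (A,Q)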